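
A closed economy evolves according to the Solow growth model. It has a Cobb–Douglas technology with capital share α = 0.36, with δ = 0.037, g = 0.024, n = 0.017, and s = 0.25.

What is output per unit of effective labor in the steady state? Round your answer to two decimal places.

y* = 1.93

Steady state requires s·f(k) = (n + g + δ)·k, i.e. s·k^α = (n + g + δ)·k.
Dividing both sides by k: k^(1−α) = s / (n + g + δ).
k^0.64 = 0.25 / (0.017 + 0.024 + 0.037) = 0.25 / 0.078 = 3.2051
k* = 3.2051^(1/0.64) ≈ 6.1713
y* = (k*)^α = 6.1713^0.36 ≈ 1.9255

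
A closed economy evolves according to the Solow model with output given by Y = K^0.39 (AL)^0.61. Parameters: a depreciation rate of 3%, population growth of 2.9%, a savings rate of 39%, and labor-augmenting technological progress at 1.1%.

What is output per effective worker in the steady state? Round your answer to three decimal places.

At the steady state, Δk = 0, so s·k^α = (n + g + δ)·k.
Dividing both sides by k: k^(1−α) = s / (n + g + δ).
k^0.61 = 0.39 / (0.029 + 0.011 + 0.030) = 0.39 / 0.070 = 5.5714
k* = 5.5714^(1/0.61) ≈ 16.7068
y* = (k*)^α = 16.7068^0.39 ≈ 2.9987

y* ≈ 2.999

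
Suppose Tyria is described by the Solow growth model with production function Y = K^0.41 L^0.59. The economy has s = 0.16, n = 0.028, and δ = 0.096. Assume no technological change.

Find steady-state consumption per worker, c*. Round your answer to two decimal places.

c* = 1.00

In steady state, investment equals break-even investment: s·k^α = (n + δ)·k.
Rearranging, k^(1−α) = s / (n + δ).
k^0.59 = 0.16 / (0.028 + 0.096) = 0.16 / 0.124 = 1.2903
k* = 1.2903^(1/0.59) ≈ 1.5403
y* = (k*)^α = 1.5403^0.41 ≈ 1.1938
c* = (1 − s)·y* = (1 − 0.16) × 1.1938 ≈ 1.0028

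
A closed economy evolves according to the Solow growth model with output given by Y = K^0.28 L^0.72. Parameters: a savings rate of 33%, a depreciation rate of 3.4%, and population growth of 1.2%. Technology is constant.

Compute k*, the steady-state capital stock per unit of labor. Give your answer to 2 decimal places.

k* = 15.44

Steady state requires s·f(k) = (n + δ)·k, i.e. s·k^α = (n + δ)·k.
Dividing both sides by k: k^(1−α) = s / (n + δ).
k^0.72 = 0.33 / (0.012 + 0.034) = 0.33 / 0.046 = 7.1739
k* = 7.1739^(1/0.72) ≈ 15.4365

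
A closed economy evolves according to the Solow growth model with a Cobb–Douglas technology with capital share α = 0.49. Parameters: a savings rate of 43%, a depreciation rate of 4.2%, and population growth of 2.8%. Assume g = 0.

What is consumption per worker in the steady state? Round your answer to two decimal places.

Steady state requires s·f(k) = (n + δ)·k, i.e. s·k^α = (n + δ)·k.
Rearranging, k^(1−α) = s / (n + δ).
k^0.51 = 0.43 / (0.028 + 0.042) = 0.43 / 0.070 = 6.1429
k* = 6.1429^(1/0.51) ≈ 35.1423
y* = (k*)^α = 35.1423^0.49 ≈ 5.7208
c* = (1 − s)·y* = (1 − 0.43) × 5.7208 ≈ 3.2609

c* ≈ 3.26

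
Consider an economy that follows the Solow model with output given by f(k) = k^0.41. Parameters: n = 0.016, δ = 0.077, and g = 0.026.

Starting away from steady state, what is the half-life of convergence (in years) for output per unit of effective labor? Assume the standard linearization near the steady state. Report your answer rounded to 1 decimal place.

half-life ≈ 9.9 years

Near the steady state the convergence rate is λ = (1 − α)(n + g + δ).
λ = (1 − 0.41) × 0.119 = 0.59 × 0.119 = 0.07021
Half-life = ln 2 / λ = 0.6931 / 0.07021 ≈ 9.87 years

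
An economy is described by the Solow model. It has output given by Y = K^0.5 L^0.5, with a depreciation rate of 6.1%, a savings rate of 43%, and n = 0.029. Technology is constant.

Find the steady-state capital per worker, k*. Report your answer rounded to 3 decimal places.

k* = 22.827

In steady state, investment equals break-even investment: s·k^α = (n + δ)·k.
Dividing both sides by k: k^(1−α) = s / (n + δ).
k^0.5 = 0.43 / (0.029 + 0.061) = 0.43 / 0.090 = 4.7778
k* = 4.7778^(1/0.5) ≈ 22.8274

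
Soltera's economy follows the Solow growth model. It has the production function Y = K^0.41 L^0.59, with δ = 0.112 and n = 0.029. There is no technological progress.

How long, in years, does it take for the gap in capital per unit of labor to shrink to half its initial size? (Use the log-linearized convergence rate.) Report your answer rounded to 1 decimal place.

Near the steady state the convergence rate is λ = (1 − α)(n + δ).
λ = (1 − 0.41) × 0.141 = 0.59 × 0.141 = 0.08319
Half-life = ln 2 / λ = 0.6931 / 0.08319 ≈ 8.33 years

t_½ ≈ 8.3 years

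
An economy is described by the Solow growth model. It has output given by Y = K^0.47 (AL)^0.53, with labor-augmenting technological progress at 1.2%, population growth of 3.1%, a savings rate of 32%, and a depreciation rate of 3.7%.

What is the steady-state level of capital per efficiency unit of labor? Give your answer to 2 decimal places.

k* ≈ 13.68

In steady state, investment equals break-even investment: s·k^α = (n + g + δ)·k.
Rearranging, k^(1−α) = s / (n + g + δ).
k^0.53 = 0.32 / (0.031 + 0.012 + 0.037) = 0.32 / 0.080 = 4.0000
k* = 4.0000^(1/0.53) ≈ 13.6761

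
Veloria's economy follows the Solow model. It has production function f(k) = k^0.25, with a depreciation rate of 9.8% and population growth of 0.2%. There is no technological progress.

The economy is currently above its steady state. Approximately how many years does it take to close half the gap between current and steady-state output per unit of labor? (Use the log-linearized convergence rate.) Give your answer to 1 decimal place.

Near the steady state the convergence rate is λ = (1 − α)(n + δ).
λ = (1 − 0.25) × 0.100 = 0.75 × 0.100 = 0.0750
Half-life = ln 2 / λ = 0.6931 / 0.0750 ≈ 9.24 years

half-life ≈ 9.2 years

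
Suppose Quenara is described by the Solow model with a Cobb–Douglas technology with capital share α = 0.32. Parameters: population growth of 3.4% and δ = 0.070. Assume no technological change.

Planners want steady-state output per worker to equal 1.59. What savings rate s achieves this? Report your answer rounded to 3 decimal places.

In steady state, investment equals break-even investment: s·k^α = (n + δ)·k.
Since y* = [s/(n + δ)]^(α/(1−α)), we have s/(n + δ) = (y*)^((1−α)/α) = 1.59^2.125 = 2.6790.
Therefore s = 2.6790 × (n + δ) = 2.6790 × 0.104 = 0.2786.

s ≈ 0.279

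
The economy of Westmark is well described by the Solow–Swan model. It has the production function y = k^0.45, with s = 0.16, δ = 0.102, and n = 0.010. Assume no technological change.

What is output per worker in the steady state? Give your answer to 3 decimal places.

y* ≈ 1.339

In steady state, investment equals break-even investment: s·k^α = (n + δ)·k.
Rearranging, k^(1−α) = s / (n + δ).
k^0.55 = 0.16 / (0.010 + 0.102) = 0.16 / 0.112 = 1.4286
k* = 1.4286^(1/0.55) ≈ 1.9127
y* = (k*)^α = 1.9127^0.45 ≈ 1.3389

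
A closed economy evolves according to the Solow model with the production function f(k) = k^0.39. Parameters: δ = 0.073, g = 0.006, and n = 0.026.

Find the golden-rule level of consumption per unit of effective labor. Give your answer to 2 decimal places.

At the golden rule, f'(k) = n + g + δ, so α·k^(α−1) = n + g + δ and k_gold = (α/(n + g + δ))^(1/(1−α)).
k_gold = (0.39/0.105)^(1/0.61) = 3.7143^1.6393 ≈ 8.5941
c_gold = f(k_gold) − (n + g + δ)·k_gold = 2.3139 − 0.105×8.5941 ≈ 1.4115

c_gold ≈ 1.41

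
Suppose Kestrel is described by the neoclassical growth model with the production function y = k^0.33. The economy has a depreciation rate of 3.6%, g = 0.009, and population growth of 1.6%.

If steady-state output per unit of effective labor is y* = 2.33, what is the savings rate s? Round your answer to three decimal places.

s ≈ 0.340

In steady state, investment equals break-even investment: s·k^α = (n + g + δ)·k.
Since y* = [s/(n + g + δ)]^(α/(1−α)), we have s/(n + g + δ) = (y*)^((1−α)/α) = 2.33^2.0303 = 5.5698.
Therefore s = 5.5698 × (n + g + δ) = 5.5698 × 0.061 = 0.3398.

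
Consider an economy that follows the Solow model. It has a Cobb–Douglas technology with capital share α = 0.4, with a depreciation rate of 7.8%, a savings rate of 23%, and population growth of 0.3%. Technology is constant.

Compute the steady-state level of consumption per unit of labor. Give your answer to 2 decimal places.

In steady state, investment equals break-even investment: s·k^α = (n + δ)·k.
Rearranging, k^(1−α) = s / (n + δ).
k^0.6 = 0.23 / (0.003 + 0.078) = 0.23 / 0.081 = 2.8395
k* = 2.8395^(1/0.6) ≈ 5.6938
y* = (k*)^α = 5.6938^0.4 ≈ 2.0052
c* = (1 − s)·y* = (1 − 0.23) × 2.0052 ≈ 1.5440

c* ≈ 1.54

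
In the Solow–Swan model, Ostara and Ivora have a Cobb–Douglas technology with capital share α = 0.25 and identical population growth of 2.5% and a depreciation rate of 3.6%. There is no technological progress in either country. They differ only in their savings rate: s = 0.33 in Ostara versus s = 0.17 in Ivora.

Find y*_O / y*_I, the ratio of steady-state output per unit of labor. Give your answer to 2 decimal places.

Steady-state y* = [s/(n + δ)]^(α/(1−α)), so the ratio is [ (s_O/(n + δ)_O) / (s_I/(n + δ)_I) ]^0.3333.
s_O/(n + δ)_O = 0.33/0.061 = 5.4098; s_I/(n + δ)_I = 0.17/0.061 = 2.7869.
Ratio = (5.4098/2.7869)^0.3333 = 1.9412^0.3333 ≈ 1.2474

ratio ≈ 1.25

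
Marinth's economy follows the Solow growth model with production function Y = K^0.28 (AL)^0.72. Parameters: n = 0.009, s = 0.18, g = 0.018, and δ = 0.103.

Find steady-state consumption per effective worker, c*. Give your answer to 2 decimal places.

In steady state, investment equals break-even investment: s·k^α = (n + g + δ)·k.
Dividing both sides by k: k^(1−α) = s / (n + g + δ).
k^0.72 = 0.18 / (0.009 + 0.018 + 0.103) = 0.18 / 0.130 = 1.3846
k* = 1.3846^(1/0.72) ≈ 1.5714
y* = (k*)^α = 1.5714^0.28 ≈ 1.1349
c* = (1 − s)·y* = (1 − 0.18) × 1.1349 ≈ 0.9306

c* ≈ 0.93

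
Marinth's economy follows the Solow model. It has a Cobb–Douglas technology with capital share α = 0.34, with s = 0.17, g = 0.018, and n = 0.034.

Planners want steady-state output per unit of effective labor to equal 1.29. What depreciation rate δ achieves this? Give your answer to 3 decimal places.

In steady state, investment equals break-even investment: s·k^α = (n + g + δ)·k.
Since y* = [s/(n + g + δ)]^(α/(1−α)), we have s/(n + g + δ) = (y*)^((1−α)/α) = 1.29^1.9412 = 1.6394.
Therefore n + g + δ = s / 1.6394 = 0.17 / 1.6394 = 0.1037, so δ = 0.1037 − 0.052 = 0.0517.

δ ≈ 0.052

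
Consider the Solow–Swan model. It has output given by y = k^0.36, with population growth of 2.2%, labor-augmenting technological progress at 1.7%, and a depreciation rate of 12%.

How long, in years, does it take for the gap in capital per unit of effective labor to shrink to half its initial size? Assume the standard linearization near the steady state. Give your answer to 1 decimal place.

Near the steady state the convergence rate is λ = (1 − α)(n + g + δ).
λ = (1 − 0.36) × 0.159 = 0.64 × 0.159 = 0.10176
Half-life = ln 2 / λ = 0.6931 / 0.10176 ≈ 6.81 years

t_½ ≈ 6.8 years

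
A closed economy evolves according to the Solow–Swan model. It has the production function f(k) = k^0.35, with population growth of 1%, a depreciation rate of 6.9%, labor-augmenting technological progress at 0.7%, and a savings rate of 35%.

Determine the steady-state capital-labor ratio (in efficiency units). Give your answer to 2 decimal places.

Steady state requires s·f(k) = (n + g + δ)·k, i.e. s·k^α = (n + g + δ)·k.
Rearranging, k^(1−α) = s / (n + g + δ).
k^0.65 = 0.35 / (0.010 + 0.007 + 0.069) = 0.35 / 0.086 = 4.0698
k* = 4.0698^(1/0.65) ≈ 8.6657

k* = 8.67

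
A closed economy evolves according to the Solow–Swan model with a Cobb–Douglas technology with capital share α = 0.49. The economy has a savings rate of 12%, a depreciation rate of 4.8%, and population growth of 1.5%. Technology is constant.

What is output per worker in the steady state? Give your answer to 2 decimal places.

y* ≈ 1.86

At the steady state, Δk = 0, so s·k^α = (n + δ)·k.
Rearranging, k^(1−α) = s / (n + δ).
k^0.51 = 0.12 / (0.015 + 0.048) = 0.12 / 0.063 = 1.9048
k* = 1.9048^(1/0.51) ≈ 3.5377
y* = (k*)^α = 3.5377^0.49 ≈ 1.8573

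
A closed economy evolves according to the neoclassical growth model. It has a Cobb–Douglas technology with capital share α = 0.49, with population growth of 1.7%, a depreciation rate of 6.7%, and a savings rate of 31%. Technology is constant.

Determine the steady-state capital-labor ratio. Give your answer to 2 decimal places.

In steady state, investment equals break-even investment: s·k^α = (n + δ)·k.
Rearranging, k^(1−α) = s / (n + δ).
k^0.51 = 0.31 / (0.017 + 0.067) = 0.31 / 0.084 = 3.6905
k* = 3.6905^(1/0.51) ≈ 12.9399

k* ≈ 12.94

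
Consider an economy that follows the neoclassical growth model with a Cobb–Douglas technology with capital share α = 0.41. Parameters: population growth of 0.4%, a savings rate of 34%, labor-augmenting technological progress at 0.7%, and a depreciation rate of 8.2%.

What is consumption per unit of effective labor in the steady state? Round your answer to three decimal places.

c* = 1.625

At the steady state, Δk = 0, so s·k^α = (n + g + δ)·k.
Rearranging, k^(1−α) = s / (n + g + δ).
k^0.59 = 0.34 / (0.004 + 0.007 + 0.082) = 0.34 / 0.093 = 3.6559
k* = 3.6559^(1/0.59) ≈ 8.9997
y* = (k*)^α = 8.9997^0.41 ≈ 2.4617
c* = (1 − s)·y* = (1 − 0.34) × 2.4617 ≈ 1.6247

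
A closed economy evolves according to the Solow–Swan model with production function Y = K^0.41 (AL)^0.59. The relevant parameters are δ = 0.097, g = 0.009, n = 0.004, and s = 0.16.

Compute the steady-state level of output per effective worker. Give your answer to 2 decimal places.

y* = 1.30

At the steady state, Δk = 0, so s·k^α = (n + g + δ)·k.
Dividing both sides by k: k^(1−α) = s / (n + g + δ).
k^0.59 = 0.16 / (0.004 + 0.009 + 0.097) = 0.16 / 0.110 = 1.4545
k* = 1.4545^(1/0.59) ≈ 1.8871
y* = (k*)^α = 1.8871^0.41 ≈ 1.2974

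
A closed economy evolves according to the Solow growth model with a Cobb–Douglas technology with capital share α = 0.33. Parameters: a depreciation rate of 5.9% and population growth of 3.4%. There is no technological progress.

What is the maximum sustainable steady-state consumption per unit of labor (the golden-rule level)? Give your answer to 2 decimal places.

c_gold ≈ 1.25

At the golden rule, f'(k) = n + δ, so α·k^(α−1) = n + δ and k_gold = (α/(n + δ))^(1/(1−α)).
k_gold = (0.33/0.093)^(1/0.67) = 3.5484^1.4925 ≈ 6.6210
c_gold = f(k_gold) − (n + δ)·k_gold = 1.8660 − 0.093×6.6210 ≈ 1.2502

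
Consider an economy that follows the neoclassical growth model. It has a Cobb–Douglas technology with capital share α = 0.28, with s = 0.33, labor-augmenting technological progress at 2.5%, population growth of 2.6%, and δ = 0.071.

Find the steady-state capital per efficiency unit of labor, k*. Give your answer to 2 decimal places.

k* ≈ 3.98

In steady state, investment equals break-even investment: s·k^α = (n + g + δ)·k.
Dividing both sides by k: k^(1−α) = s / (n + g + δ).
k^0.72 = 0.33 / (0.026 + 0.025 + 0.071) = 0.33 / 0.122 = 2.7049
k* = 2.7049^(1/0.72) ≈ 3.9830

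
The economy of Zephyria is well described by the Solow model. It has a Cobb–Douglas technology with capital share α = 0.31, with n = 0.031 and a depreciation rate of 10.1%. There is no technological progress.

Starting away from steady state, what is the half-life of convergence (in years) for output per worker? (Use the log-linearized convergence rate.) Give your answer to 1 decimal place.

Near the steady state the convergence rate is λ = (1 − α)(n + δ).
λ = (1 − 0.31) × 0.132 = 0.69 × 0.132 = 0.09108
Half-life = ln 2 / λ = 0.6931 / 0.09108 ≈ 7.61 years

t_½ ≈ 7.6 years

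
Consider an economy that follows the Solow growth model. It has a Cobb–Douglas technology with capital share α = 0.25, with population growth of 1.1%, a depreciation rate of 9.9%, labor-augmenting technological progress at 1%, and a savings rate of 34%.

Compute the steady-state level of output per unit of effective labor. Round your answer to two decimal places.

y* ≈ 1.42

Steady state requires s·f(k) = (n + g + δ)·k, i.e. s·k^α = (n + g + δ)·k.
Dividing both sides by k: k^(1−α) = s / (n + g + δ).
k^0.75 = 0.34 / (0.011 + 0.010 + 0.099) = 0.34 / 0.120 = 2.8333
k* = 2.8333^(1/0.75) ≈ 4.0092
y* = (k*)^α = 4.0092^0.25 ≈ 1.4150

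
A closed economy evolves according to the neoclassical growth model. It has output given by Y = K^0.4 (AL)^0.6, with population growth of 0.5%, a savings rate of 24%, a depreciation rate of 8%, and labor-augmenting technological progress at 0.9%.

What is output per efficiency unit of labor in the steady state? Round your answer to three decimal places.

In steady state, investment equals break-even investment: s·k^α = (n + g + δ)·k.
Dividing both sides by k: k^(1−α) = s / (n + g + δ).
k^0.6 = 0.24 / (0.005 + 0.009 + 0.080) = 0.24 / 0.094 = 2.5532
k* = 2.5532^(1/0.6) ≈ 4.7695
y* = (k*)^α = 4.7695^0.4 ≈ 1.8681

y* = 1.868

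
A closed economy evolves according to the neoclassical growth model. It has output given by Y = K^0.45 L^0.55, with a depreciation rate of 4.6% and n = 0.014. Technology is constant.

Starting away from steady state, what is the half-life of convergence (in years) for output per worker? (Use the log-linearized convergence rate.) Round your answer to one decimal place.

half-life ≈ 21.0 years

Near the steady state the convergence rate is λ = (1 − α)(n + δ).
λ = (1 − 0.45) × 0.060 = 0.55 × 0.060 = 0.0330
Half-life = ln 2 / λ = 0.6931 / 0.0330 ≈ 21.00 years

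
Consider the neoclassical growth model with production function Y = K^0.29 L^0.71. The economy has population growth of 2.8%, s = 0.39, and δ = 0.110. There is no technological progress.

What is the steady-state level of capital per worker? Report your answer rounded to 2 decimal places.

k* ≈ 4.32

Steady state requires s·f(k) = (n + δ)·k, i.e. s·k^α = (n + δ)·k.
Dividing both sides by k: k^(1−α) = s / (n + δ).
k^0.71 = 0.39 / (0.028 + 0.110) = 0.39 / 0.138 = 2.8261
k* = 2.8261^(1/0.71) ≈ 4.3199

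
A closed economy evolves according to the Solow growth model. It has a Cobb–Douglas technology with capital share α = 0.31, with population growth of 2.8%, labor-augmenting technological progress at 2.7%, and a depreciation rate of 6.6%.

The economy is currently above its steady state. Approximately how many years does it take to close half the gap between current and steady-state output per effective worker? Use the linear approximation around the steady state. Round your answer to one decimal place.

about 8.3 years

Near the steady state the convergence rate is λ = (1 − α)(n + g + δ).
λ = (1 − 0.31) × 0.121 = 0.69 × 0.121 = 0.08349
Half-life = ln 2 / λ = 0.6931 / 0.08349 ≈ 8.30 years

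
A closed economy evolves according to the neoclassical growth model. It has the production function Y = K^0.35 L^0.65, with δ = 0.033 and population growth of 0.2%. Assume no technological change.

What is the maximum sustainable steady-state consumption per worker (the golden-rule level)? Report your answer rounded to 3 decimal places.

c_gold ≈ 2.246

At the golden rule, f'(k) = n + δ, so α·k^(α−1) = n + δ and k_gold = (α/(n + δ))^(1/(1−α)).
k_gold = (0.35/0.035)^(1/0.65) = 10.0000^1.5385 ≈ 34.5541
c_gold = f(k_gold) − (n + δ)·k_gold = 3.4552 − 0.035×34.5541 ≈ 2.2458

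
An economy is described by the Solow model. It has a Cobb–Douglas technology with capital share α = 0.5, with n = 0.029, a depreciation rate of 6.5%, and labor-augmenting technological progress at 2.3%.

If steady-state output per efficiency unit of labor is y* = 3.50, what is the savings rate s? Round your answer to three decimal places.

s ≈ 0.410

Steady state requires s·f(k) = (n + g + δ)·k, i.e. s·k^α = (n + g + δ)·k.
Since y* = [s/(n + g + δ)]^(α/(1−α)), we have s/(n + g + δ) = (y*)^((1−α)/α) = 3.50^1 = 3.5000.
Therefore s = 3.5000 × (n + g + δ) = 3.5000 × 0.117 = 0.4095.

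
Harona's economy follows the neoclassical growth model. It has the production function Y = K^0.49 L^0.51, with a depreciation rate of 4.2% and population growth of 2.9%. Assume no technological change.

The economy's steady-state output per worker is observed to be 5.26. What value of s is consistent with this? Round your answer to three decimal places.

s ≈ 0.400

At the steady state, Δk = 0, so s·k^α = (n + δ)·k.
Since y* = [s/(n + δ)]^(α/(1−α)), we have s/(n + δ) = (y*)^((1−α)/α) = 5.26^1.0408 = 5.6286.
Therefore s = 5.6286 × (n + δ) = 5.6286 × 0.071 = 0.3996.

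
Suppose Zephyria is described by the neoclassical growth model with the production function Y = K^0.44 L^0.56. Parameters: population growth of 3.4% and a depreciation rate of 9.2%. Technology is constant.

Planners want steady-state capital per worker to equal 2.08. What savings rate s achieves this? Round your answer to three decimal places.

In steady state, investment equals break-even investment: s·k^α = (n + δ)·k.
So s / (n + δ) = (k*)^(1−α) = 2.08^0.56 = 1.5070.
Therefore s = 1.5070 × (n + δ) = 1.5070 × 0.126 = 0.1899.

s ≈ 0.190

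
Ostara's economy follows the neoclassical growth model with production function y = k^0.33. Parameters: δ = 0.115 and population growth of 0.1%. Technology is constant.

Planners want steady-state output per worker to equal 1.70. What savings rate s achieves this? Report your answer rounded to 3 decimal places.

Steady state requires s·f(k) = (n + δ)·k, i.e. s·k^α = (n + δ)·k.
Since y* = [s/(n + δ)]^(α/(1−α)), we have s/(n + δ) = (y*)^((1−α)/α) = 1.70^2.0303 = 2.9368.
Therefore s = 2.9368 × (n + δ) = 2.9368 × 0.116 = 0.3407.

s ≈ 0.341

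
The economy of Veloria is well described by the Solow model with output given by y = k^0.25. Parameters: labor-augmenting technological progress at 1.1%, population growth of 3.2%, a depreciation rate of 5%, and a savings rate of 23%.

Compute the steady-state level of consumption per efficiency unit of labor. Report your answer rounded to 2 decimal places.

c* = 1.04

In steady state, investment equals break-even investment: s·k^α = (n + g + δ)·k.
Dividing both sides by k: k^(1−α) = s / (n + g + δ).
k^0.75 = 0.23 / (0.032 + 0.011 + 0.050) = 0.23 / 0.093 = 2.4731
k* = 2.4731^(1/0.75) ≈ 3.3444
y* = (k*)^α = 3.3444^0.25 ≈ 1.3523
c* = (1 − s)·y* = (1 − 0.23) × 1.3523 ≈ 1.0413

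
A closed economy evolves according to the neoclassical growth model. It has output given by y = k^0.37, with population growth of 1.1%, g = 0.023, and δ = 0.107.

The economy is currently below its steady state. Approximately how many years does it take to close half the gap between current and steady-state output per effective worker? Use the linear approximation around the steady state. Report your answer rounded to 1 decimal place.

Near the steady state the convergence rate is λ = (1 − α)(n + g + δ).
λ = (1 − 0.37) × 0.141 = 0.63 × 0.141 = 0.08883
Half-life = ln 2 / λ = 0.6931 / 0.08883 ≈ 7.80 years

about 7.8 years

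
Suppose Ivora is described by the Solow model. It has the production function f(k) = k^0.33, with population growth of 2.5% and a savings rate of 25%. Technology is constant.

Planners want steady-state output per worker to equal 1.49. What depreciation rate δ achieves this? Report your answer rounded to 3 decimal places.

δ ≈ 0.086

At the steady state, Δk = 0, so s·k^α = (n + δ)·k.
Since y* = [s/(n + δ)]^(α/(1−α)), we have s/(n + δ) = (y*)^((1−α)/α) = 1.49^2.0303 = 2.2471.
Therefore n + δ = s / 2.2471 = 0.25 / 2.2471 = 0.1113, so δ = 0.1113 − 0.025 = 0.0863.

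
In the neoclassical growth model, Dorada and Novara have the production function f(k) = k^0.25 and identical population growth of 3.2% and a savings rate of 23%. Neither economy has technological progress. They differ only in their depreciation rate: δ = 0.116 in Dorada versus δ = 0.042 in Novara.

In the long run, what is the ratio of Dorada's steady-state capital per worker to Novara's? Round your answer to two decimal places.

ratio ≈ 0.40

Steady-state k* = [s/(n + δ)]^(1/(1−α)), so the ratio is [ (s_D/(n + δ)_D) / (s_N/(n + δ)_N) ]^1.3333.
s_D/(n + δ)_D = 0.23/0.148 = 1.5541; s_N/(n + δ)_N = 0.23/0.074 = 3.1081.
Ratio = (1.5541/3.1081)^1.3333 = 0.5000^1.3333 ≈ 0.3969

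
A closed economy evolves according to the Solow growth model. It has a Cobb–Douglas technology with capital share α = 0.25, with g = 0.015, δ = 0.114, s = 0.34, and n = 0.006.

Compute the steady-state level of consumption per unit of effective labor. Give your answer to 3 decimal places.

In steady state, investment equals break-even investment: s·k^α = (n + g + δ)·k.
Dividing both sides by k: k^(1−α) = s / (n + g + δ).
k^0.75 = 0.34 / (0.006 + 0.015 + 0.114) = 0.34 / 0.135 = 2.5185
k* = 2.5185^(1/0.75) ≈ 3.4265
y* = (k*)^α = 3.4265^0.25 ≈ 1.3605
c* = (1 − s)·y* = (1 − 0.34) × 1.3605 ≈ 0.8979

c* ≈ 0.898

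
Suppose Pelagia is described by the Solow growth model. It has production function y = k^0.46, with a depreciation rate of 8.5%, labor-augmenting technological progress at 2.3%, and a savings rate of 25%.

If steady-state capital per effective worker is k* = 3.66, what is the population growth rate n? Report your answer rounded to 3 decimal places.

At the steady state, Δk = 0, so s·k^α = (n + g + δ)·k.
So s / (n + g + δ) = (k*)^(1−α) = 3.66^0.54 = 2.0150.
Therefore n + g + δ = s / 2.0150 = 0.25 / 2.0150 = 0.1241, so n = 0.1241 − 0.108 = 0.0161.

n ≈ 0.016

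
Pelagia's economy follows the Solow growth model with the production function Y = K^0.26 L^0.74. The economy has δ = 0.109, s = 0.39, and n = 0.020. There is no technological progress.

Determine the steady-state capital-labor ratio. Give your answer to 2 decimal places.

In steady state, investment equals break-even investment: s·k^α = (n + δ)·k.
Rearranging, k^(1−α) = s / (n + δ).
k^0.74 = 0.39 / (0.020 + 0.109) = 0.39 / 0.129 = 3.0233
k* = 3.0233^(1/0.74) ≈ 4.4596

k* = 4.46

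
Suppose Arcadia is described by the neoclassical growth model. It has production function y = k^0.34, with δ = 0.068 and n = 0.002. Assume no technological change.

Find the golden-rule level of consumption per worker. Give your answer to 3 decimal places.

At the golden rule, f'(k) = n + δ, so α·k^(α−1) = n + δ and k_gold = (α/(n + δ))^(1/(1−α)).
k_gold = (0.34/0.070)^(1/0.66) = 4.8571^1.5152 ≈ 10.9647
c_gold = f(k_gold) − (n + δ)·k_gold = 2.2573 − 0.070×10.9647 ≈ 1.4898

c_gold ≈ 1.490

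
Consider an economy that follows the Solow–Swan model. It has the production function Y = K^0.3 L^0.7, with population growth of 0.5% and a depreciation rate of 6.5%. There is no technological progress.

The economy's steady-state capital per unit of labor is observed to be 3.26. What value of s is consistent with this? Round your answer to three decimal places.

s ≈ 0.160

In steady state, investment equals break-even investment: s·k^α = (n + δ)·k.
So s / (n + δ) = (k*)^(1−α) = 3.26^0.7 = 2.2869.
Therefore s = 2.2869 × (n + δ) = 2.2869 × 0.070 = 0.1601.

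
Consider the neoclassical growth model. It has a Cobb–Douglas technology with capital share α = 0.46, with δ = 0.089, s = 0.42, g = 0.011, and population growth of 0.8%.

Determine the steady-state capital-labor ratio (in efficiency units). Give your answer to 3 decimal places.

k* = 12.367

In steady state, investment equals break-even investment: s·k^α = (n + g + δ)·k.
Dividing both sides by k: k^(1−α) = s / (n + g + δ).
k^0.54 = 0.42 / (0.008 + 0.011 + 0.089) = 0.42 / 0.108 = 3.8889
k* = 3.8889^(1/0.54) ≈ 12.3672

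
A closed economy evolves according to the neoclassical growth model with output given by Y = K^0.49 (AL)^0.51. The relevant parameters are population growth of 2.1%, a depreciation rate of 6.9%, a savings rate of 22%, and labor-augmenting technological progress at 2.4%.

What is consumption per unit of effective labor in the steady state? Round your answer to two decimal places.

c* ≈ 1.47

In steady state, investment equals break-even investment: s·k^α = (n + g + δ)·k.
Rearranging, k^(1−α) = s / (n + g + δ).
k^0.51 = 0.22 / (0.021 + 0.024 + 0.069) = 0.22 / 0.114 = 1.9298
k* = 1.9298^(1/0.51) ≈ 3.6293
y* = (k*)^α = 3.6293^0.49 ≈ 1.8807
c* = (1 − s)·y* = (1 − 0.22) × 1.8807 ≈ 1.4669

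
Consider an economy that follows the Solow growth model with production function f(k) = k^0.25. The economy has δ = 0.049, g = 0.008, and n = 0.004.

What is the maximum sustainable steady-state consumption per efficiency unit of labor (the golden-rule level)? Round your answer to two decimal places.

At the golden rule, f'(k) = n + g + δ, so α·k^(α−1) = n + g + δ and k_gold = (α/(n + g + δ))^(1/(1−α)).
k_gold = (0.25/0.061)^(1/0.75) = 4.0984^1.3333 ≈ 6.5584
c_gold = f(k_gold) − (n + g + δ)·k_gold = 1.6003 − 0.061×6.5584 ≈ 1.2002

c_gold ≈ 1.20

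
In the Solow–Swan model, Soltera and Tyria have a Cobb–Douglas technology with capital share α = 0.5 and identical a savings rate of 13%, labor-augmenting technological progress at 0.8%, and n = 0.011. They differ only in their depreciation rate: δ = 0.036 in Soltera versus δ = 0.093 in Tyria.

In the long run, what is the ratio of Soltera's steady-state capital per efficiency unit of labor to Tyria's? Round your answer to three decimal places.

ratio ≈ 4.147

Steady-state k* = [s/(n + g + δ)]^(1/(1−α)), so the ratio is [ (s_S/(n + g + δ)_S) / (s_T/(n + g + δ)_T) ]^2.
s_S/(n + g + δ)_S = 0.13/0.055 = 2.3636; s_T/(n + g + δ)_T = 0.13/0.112 = 1.1607.
Ratio = (2.3636/1.1607)^2 = 2.0364^2 ≈ 4.1469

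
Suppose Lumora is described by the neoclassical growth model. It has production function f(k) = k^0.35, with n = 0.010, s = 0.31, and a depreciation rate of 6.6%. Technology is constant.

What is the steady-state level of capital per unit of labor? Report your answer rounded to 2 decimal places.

k* = 8.70

At the steady state, Δk = 0, so s·k^α = (n + δ)·k.
Rearranging, k^(1−α) = s / (n + δ).
k^0.65 = 0.31 / (0.010 + 0.066) = 0.31 / 0.076 = 4.0789
k* = 4.0789^(1/0.65) ≈ 8.6955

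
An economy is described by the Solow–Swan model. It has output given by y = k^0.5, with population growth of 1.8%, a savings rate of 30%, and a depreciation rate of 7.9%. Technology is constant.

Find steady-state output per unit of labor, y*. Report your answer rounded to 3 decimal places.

At the steady state, Δk = 0, so s·k^α = (n + δ)·k.
Dividing both sides by k: k^(1−α) = s / (n + δ).
k^0.5 = 0.30 / (0.018 + 0.079) = 0.30 / 0.097 = 3.0928
k* = 3.0928^(1/0.5) ≈ 9.5654
y* = (k*)^α = 9.5654^0.5 ≈ 3.0928

y* = 3.093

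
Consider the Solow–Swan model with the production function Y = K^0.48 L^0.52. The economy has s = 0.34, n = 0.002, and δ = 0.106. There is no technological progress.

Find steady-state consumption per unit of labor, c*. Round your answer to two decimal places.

Steady state requires s·f(k) = (n + δ)·k, i.e. s·k^α = (n + δ)·k.
Rearranging, k^(1−α) = s / (n + δ).
k^0.52 = 0.34 / (0.002 + 0.106) = 0.34 / 0.108 = 3.1481
k* = 3.1481^(1/0.52) ≈ 9.0737
y* = (k*)^α = 9.0737^0.48 ≈ 2.8823
c* = (1 − s)·y* = (1 − 0.34) × 2.8823 ≈ 1.9023

c* ≈ 1.90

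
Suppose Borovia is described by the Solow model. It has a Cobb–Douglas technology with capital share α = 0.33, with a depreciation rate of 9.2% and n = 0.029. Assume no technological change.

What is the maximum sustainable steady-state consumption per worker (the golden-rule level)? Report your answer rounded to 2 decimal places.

c_gold ≈ 1.10

At the golden rule, f'(k) = n + δ, so α·k^(α−1) = n + δ and k_gold = (α/(n + δ))^(1/(1−α)).
k_gold = (0.33/0.121)^(1/0.67) = 2.7273^1.4925 ≈ 4.4702
c_gold = f(k_gold) − (n + δ)·k_gold = 1.6391 − 0.121×4.4702 ≈ 1.0982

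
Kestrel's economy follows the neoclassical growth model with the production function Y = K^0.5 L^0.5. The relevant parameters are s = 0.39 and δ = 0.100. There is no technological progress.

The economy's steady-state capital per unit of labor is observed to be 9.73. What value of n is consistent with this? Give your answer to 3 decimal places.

In steady state, investment equals break-even investment: s·k^α = (n + δ)·k.
So s / (n + δ) = (k*)^(1−α) = 9.73^0.5 = 3.1193.
Therefore n + δ = s / 3.1193 = 0.39 / 3.1193 = 0.1250, so n = 0.1250 − 0.100 = 0.0250.

n ≈ 0.025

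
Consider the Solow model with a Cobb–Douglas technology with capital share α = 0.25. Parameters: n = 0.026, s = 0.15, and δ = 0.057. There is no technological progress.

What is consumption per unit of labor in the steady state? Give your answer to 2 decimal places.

At the steady state, Δk = 0, so s·k^α = (n + δ)·k.
Dividing both sides by k: k^(1−α) = s / (n + δ).
k^0.75 = 0.15 / (0.026 + 0.057) = 0.15 / 0.083 = 1.8072
k* = 1.8072^(1/0.75) ≈ 2.2013
y* = (k*)^α = 2.2013^0.25 ≈ 1.2181
c* = (1 − s)·y* = (1 − 0.15) × 1.2181 ≈ 1.0354

c* ≈ 1.04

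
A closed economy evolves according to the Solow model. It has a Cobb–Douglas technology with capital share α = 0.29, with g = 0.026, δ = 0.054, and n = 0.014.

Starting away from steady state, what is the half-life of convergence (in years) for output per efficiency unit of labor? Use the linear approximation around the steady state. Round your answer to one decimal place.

Near the steady state the convergence rate is λ = (1 − α)(n + g + δ).
λ = (1 − 0.29) × 0.094 = 0.71 × 0.094 = 0.06674
Half-life = ln 2 / λ = 0.6931 / 0.06674 ≈ 10.39 years

about 10.4 years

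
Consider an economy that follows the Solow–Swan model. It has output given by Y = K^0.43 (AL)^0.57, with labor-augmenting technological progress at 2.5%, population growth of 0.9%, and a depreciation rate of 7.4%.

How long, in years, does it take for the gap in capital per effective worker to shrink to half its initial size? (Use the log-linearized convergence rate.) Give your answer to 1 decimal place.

Near the steady state the convergence rate is λ = (1 − α)(n + g + δ).
λ = (1 − 0.43) × 0.108 = 0.57 × 0.108 = 0.06156
Half-life = ln 2 / λ = 0.6931 / 0.06156 ≈ 11.26 years

t_½ ≈ 11.3 years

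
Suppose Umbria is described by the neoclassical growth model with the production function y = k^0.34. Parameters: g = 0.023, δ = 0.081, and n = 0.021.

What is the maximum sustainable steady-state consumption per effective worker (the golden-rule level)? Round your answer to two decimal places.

c_gold ≈ 1.11

At the golden rule, f'(k) = n + g + δ, so α·k^(α−1) = n + g + δ and k_gold = (α/(n + g + δ))^(1/(1−α)).
k_gold = (0.34/0.125)^(1/0.66) = 2.7200^1.5152 ≈ 4.5547
c_gold = f(k_gold) − (n + g + δ)·k_gold = 1.6745 − 0.125×4.5547 ≈ 1.1052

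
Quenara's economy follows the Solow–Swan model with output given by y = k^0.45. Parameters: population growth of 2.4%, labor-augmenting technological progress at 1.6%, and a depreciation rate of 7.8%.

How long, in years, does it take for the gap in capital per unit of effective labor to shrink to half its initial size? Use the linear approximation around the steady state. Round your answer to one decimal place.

about 10.7 years

Near the steady state the convergence rate is λ = (1 − α)(n + g + δ).
λ = (1 − 0.45) × 0.118 = 0.55 × 0.118 = 0.0649
Half-life = ln 2 / λ = 0.6931 / 0.0649 ≈ 10.68 years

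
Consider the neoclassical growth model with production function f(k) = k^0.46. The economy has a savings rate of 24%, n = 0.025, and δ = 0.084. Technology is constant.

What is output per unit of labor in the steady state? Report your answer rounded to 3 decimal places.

Steady state requires s·f(k) = (n + δ)·k, i.e. s·k^α = (n + δ)·k.
Dividing both sides by k: k^(1−α) = s / (n + δ).
k^0.54 = 0.24 / (0.025 + 0.084) = 0.24 / 0.109 = 2.2018
k* = 2.2018^(1/0.54) ≈ 4.3129
y* = (k*)^α = 4.3129^0.46 ≈ 1.9588

y* = 1.959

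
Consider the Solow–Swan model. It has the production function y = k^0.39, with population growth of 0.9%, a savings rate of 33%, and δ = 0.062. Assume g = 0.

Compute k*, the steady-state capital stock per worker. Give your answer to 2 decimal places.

k* ≈ 12.41

In steady state, investment equals break-even investment: s·k^α = (n + δ)·k.
Rearranging, k^(1−α) = s / (n + δ).
k^0.61 = 0.33 / (0.009 + 0.062) = 0.33 / 0.071 = 4.6479
k* = 4.6479^(1/0.61) ≈ 12.4126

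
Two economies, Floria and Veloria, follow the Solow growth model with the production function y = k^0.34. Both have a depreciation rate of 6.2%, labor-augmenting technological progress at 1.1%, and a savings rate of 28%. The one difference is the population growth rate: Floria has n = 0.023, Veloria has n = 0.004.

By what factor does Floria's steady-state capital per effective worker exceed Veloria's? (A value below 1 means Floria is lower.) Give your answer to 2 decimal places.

ratio ≈ 0.72

Steady-state k* = [s/(n + g + δ)]^(1/(1−α)), so the ratio is [ (s_F/(n + g + δ)_F) / (s_V/(n + g + δ)_V) ]^1.5152.
s_F/(n + g + δ)_F = 0.28/0.096 = 2.9167; s_V/(n + g + δ)_V = 0.28/0.077 = 3.6364.
Ratio = (2.9167/3.6364)^1.5152 = 0.8021^1.5152 ≈ 0.7160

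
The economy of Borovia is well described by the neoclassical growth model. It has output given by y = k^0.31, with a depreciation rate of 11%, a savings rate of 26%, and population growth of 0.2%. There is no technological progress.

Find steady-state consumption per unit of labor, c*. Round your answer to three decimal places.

c* = 1.080

At the steady state, Δk = 0, so s·k^α = (n + δ)·k.
Rearranging, k^(1−α) = s / (n + δ).
k^0.69 = 0.26 / (0.002 + 0.110) = 0.26 / 0.112 = 2.3214
k* = 2.3214^(1/0.69) ≈ 3.3890
y* = (k*)^α = 3.3890^0.31 ≈ 1.4599
c* = (1 − s)·y* = (1 − 0.26) × 1.4599 ≈ 1.0803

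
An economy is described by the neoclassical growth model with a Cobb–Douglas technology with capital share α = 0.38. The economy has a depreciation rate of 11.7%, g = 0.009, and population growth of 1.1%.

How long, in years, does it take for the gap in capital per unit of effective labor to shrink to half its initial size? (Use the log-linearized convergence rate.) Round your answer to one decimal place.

Near the steady state the convergence rate is λ = (1 − α)(n + g + δ).
λ = (1 − 0.38) × 0.137 = 0.62 × 0.137 = 0.08494
Half-life = ln 2 / λ = 0.6931 / 0.08494 ≈ 8.16 years

t_½ ≈ 8.2 years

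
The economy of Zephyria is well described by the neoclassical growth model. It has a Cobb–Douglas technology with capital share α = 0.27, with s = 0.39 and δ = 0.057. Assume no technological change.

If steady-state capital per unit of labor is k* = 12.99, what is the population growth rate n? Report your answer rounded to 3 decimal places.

n ≈ 0.003

Steady state requires s·f(k) = (n + δ)·k, i.e. s·k^α = (n + δ)·k.
So s / (n + δ) = (k*)^(1−α) = 12.99^0.73 = 6.5003.
Therefore n + δ = s / 6.5003 = 0.39 / 6.5003 = 0.0600, so n = 0.0600 − 0.057 = 0.0030.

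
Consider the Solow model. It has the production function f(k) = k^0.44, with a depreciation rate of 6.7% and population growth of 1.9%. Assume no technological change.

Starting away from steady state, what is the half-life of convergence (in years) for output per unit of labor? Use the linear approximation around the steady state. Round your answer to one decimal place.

half-life ≈ 14.4 years

Near the steady state the convergence rate is λ = (1 − α)(n + δ).
λ = (1 − 0.44) × 0.086 = 0.56 × 0.086 = 0.04816
Half-life = ln 2 / λ = 0.6931 / 0.04816 ≈ 14.39 years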